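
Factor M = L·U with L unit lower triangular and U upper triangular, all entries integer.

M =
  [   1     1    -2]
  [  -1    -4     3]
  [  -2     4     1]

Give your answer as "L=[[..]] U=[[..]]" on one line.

L=[[1,0,0],[-1,1,0],[-2,-2,1]] U=[[1,1,-2],[0,-3,1],[0,0,-1]]

  row1 -= -1·row0 → [0,-3,1]
  row2 -= -2·row0 → [0,6,-3]
  row2 -= -2·row1 → [0,0,-1]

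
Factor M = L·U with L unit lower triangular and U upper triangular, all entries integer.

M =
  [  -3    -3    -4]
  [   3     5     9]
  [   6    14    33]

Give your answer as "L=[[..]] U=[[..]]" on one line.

  r1 -= -1·r0 → [0,2,5]
  r2 -= -2·r0 → [0,8,25]
  r2 -= 4·r1 → [0,0,5]

L=[[1,0,0],[-1,1,0],[-2,4,1]] U=[[-3,-3,-4],[0,2,5],[0,0,5]]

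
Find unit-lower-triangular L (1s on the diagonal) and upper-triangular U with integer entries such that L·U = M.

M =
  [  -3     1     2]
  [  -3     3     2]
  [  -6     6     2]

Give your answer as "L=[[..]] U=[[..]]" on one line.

L=[[1,0,0],[1,1,0],[2,2,1]] U=[[-3,1,2],[0,2,0],[0,0,-2]]

  row1 -= 1·row0 → [0,2,0]
  row2 -= 2·row0 → [0,4,-2]
  row2 -= 2·row1 → [0,0,-2]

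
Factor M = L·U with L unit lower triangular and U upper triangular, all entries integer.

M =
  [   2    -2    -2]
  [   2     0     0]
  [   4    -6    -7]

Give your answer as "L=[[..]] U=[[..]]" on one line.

  row1 -= 1·row0 → [0,2,2]
  row2 -= 2·row0 → [0,-2,-3]
  row2 -= -1·row1 → [0,0,-1]

L=[[1,0,0],[1,1,0],[2,-1,1]] U=[[2,-2,-2],[0,2,2],[0,0,-1]]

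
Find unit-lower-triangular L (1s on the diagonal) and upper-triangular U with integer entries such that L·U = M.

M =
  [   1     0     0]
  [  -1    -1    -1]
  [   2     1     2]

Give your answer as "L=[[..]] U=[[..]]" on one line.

L=[[1,0,0],[-1,1,0],[2,-1,1]] U=[[1,0,0],[0,-1,-1],[0,0,1]]

  row1 -= -1·row0 → [0,-1,-1]
  row2 -= 2·row0 → [0,1,2]
  row2 -= -1·row1 → [0,0,1]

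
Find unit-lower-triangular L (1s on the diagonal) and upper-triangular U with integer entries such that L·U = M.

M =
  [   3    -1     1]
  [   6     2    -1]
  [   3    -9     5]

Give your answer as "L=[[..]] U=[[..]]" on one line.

L=[[1,0,0],[2,1,0],[1,-2,1]] U=[[3,-1,1],[0,4,-3],[0,0,-2]]

  R1 -= 2·R0 → [0,4,-3]
  R2 -= 1·R0 → [0,-8,4]
  R2 -= -2·R1 → [0,0,-2]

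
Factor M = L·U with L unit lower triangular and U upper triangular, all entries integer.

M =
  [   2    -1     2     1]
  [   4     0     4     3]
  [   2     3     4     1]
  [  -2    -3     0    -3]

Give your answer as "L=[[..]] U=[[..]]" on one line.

L=[[1,0,0,0],[2,1,0,0],[1,2,1,0],[-1,-2,1,1]] U=[[2,-1,2,1],[0,2,0,1],[0,0,2,-2],[0,0,0,2]]

  r1 -= 2·r0 → [0,2,0,1]
  r2 -= 1·r0 → [0,4,2,0]
  r3 -= -1·r0 → [0,-4,2,-2]
  r2 -= 2·r1 → [0,0,2,-2]
  r3 -= -2·r1 → [0,0,2,0]
  r3 -= 1·r2 → [0,0,0,2]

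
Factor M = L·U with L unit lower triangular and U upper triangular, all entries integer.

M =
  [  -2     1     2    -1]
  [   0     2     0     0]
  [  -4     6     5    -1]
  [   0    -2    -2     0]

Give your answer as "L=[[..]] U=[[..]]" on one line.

L=[[1,0,0,0],[0,1,0,0],[2,2,1,0],[0,-1,-2,1]] U=[[-2,1,2,-1],[0,2,0,0],[0,0,1,1],[0,0,0,2]]

  row1 -= 0·row0 → [0,2,0,0]
  row2 -= 2·row0 → [0,4,1,1]
  row3 -= 0·row0 → [0,-2,-2,0]
  row2 -= 2·row1 → [0,0,1,1]
  row3 -= -1·row1 → [0,0,-2,0]
  row3 -= -2·row2 → [0,0,0,2]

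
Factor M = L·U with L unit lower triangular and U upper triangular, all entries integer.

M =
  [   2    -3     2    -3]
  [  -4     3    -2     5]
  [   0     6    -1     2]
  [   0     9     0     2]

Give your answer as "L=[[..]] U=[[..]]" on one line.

L=[[1,0,0,0],[-2,1,0,0],[0,-2,1,0],[0,-3,2,1]] U=[[2,-3,2,-3],[0,-3,2,-1],[0,0,3,0],[0,0,0,-1]]

  R1 -= -2·R0 → [0,-3,2,-1]
  R2 -= 0·R0 → [0,6,-1,2]
  R3 -= 0·R0 → [0,9,0,2]
  R2 -= -2·R1 → [0,0,3,0]
  R3 -= -3·R1 → [0,0,6,-1]
  R3 -= 2·R2 → [0,0,0,-1]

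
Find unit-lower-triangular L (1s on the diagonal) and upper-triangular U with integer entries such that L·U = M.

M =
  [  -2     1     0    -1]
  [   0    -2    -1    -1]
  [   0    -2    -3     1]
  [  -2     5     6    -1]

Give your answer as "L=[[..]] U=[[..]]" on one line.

L=[[1,0,0,0],[0,1,0,0],[0,1,1,0],[1,-2,-2,1]] U=[[-2,1,0,-1],[0,-2,-1,-1],[0,0,-2,2],[0,0,0,2]]

  row1 -= 0·row0 → [0,-2,-1,-1]
  row2 -= 0·row0 → [0,-2,-3,1]
  row3 -= 1·row0 → [0,4,6,0]
  row2 -= 1·row1 → [0,0,-2,2]
  row3 -= -2·row1 → [0,0,4,-2]
  row3 -= -2·row2 → [0,0,0,2]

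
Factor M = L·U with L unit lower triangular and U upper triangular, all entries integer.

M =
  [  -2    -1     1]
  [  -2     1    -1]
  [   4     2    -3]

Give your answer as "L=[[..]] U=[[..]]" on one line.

L=[[1,0,0],[1,1,0],[-2,0,1]] U=[[-2,-1,1],[0,2,-2],[0,0,-1]]

  R1 -= 1·R0 → [0,2,-2]
  R2 -= -2·R0 → [0,0,-1]
  R2 -= 0·R1 → [0,0,-1]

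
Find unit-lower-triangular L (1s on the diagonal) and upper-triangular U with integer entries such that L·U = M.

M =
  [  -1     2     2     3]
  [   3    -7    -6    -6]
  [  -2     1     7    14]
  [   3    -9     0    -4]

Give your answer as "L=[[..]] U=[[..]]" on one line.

L=[[1,0,0,0],[-3,1,0,0],[2,3,1,0],[-3,3,2,1]] U=[[-1,2,2,3],[0,-1,0,3],[0,0,3,-1],[0,0,0,-2]]

  R1 -= -3·R0 → [0,-1,0,3]
  R2 -= 2·R0 → [0,-3,3,8]
  R3 -= -3·R0 → [0,-3,6,5]
  R2 -= 3·R1 → [0,0,3,-1]
  R3 -= 3·R1 → [0,0,6,-4]
  R3 -= 2·R2 → [0,0,0,-2]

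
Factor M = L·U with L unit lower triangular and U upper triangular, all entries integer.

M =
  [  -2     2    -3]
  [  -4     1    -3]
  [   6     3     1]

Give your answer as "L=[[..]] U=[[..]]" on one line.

  row1 -= 2·row0 → [0,-3,3]
  row2 -= -3·row0 → [0,9,-8]
  row2 -= -3·row1 → [0,0,1]

L=[[1,0,0],[2,1,0],[-3,-3,1]] U=[[-2,2,-3],[0,-3,3],[0,0,1]]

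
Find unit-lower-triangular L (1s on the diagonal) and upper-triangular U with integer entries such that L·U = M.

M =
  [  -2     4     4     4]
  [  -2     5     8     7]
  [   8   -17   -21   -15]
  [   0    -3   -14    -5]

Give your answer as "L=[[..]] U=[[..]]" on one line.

  r1 -= 1·r0 → [0,1,4,3]
  r2 -= -4·r0 → [0,-1,-5,1]
  r3 -= 0·r0 → [0,-3,-14,-5]
  r2 -= -1·r1 → [0,0,-1,4]
  r3 -= -3·r1 → [0,0,-2,4]
  r3 -= 2·r2 → [0,0,0,-4]

L=[[1,0,0,0],[1,1,0,0],[-4,-1,1,0],[0,-3,2,1]] U=[[-2,4,4,4],[0,1,4,3],[0,0,-1,4],[0,0,0,-4]]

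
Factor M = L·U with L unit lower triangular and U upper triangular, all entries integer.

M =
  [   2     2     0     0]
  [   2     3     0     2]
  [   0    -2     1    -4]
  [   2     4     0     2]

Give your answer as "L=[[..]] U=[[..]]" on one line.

  R1 -= 1·R0 → [0,1,0,2]
  R2 -= 0·R0 → [0,-2,1,-4]
  R3 -= 1·R0 → [0,2,0,2]
  R2 -= -2·R1 → [0,0,1,0]
  R3 -= 2·R1 → [0,0,0,-2]
  R3 -= 0·R2 → [0,0,0,-2]

L=[[1,0,0,0],[1,1,0,0],[0,-2,1,0],[1,2,0,1]] U=[[2,2,0,0],[0,1,0,2],[0,0,1,0],[0,0,0,-2]]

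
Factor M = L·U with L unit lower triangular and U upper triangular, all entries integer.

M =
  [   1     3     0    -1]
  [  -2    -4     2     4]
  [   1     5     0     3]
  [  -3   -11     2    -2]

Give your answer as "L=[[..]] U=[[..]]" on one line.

L=[[1,0,0,0],[-2,1,0,0],[1,1,1,0],[-3,-1,-2,1]] U=[[1,3,0,-1],[0,2,2,2],[0,0,-2,2],[0,0,0,1]]

  r1 -= -2·r0 → [0,2,2,2]
  r2 -= 1·r0 → [0,2,0,4]
  r3 -= -3·r0 → [0,-2,2,-5]
  r2 -= 1·r1 → [0,0,-2,2]
  r3 -= -1·r1 → [0,0,4,-3]
  r3 -= -2·r2 → [0,0,0,1]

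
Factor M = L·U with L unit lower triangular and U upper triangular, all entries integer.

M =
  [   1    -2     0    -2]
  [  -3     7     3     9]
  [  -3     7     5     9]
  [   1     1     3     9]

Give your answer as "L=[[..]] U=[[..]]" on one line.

L=[[1,0,0,0],[-3,1,0,0],[-3,1,1,0],[1,3,-3,1]] U=[[1,-2,0,-2],[0,1,3,3],[0,0,2,0],[0,0,0,2]]

  r1 -= -3·r0 → [0,1,3,3]
  r2 -= -3·r0 → [0,1,5,3]
  r3 -= 1·r0 → [0,3,3,11]
  r2 -= 1·r1 → [0,0,2,0]
  r3 -= 3·r1 → [0,0,-6,2]
  r3 -= -3·r2 → [0,0,0,2]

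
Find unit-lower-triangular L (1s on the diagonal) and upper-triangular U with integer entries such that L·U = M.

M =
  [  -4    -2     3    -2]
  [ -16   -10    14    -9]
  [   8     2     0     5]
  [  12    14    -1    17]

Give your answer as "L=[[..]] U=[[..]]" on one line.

  R1 -= 4·R0 → [0,-2,2,-1]
  R2 -= -2·R0 → [0,-2,6,1]
  R3 -= -3·R0 → [0,8,8,11]
  R2 -= 1·R1 → [0,0,4,2]
  R3 -= -4·R1 → [0,0,16,7]
  R3 -= 4·R2 → [0,0,0,-1]

L=[[1,0,0,0],[4,1,0,0],[-2,1,1,0],[-3,-4,4,1]] U=[[-4,-2,3,-2],[0,-2,2,-1],[0,0,4,2],[0,0,0,-1]]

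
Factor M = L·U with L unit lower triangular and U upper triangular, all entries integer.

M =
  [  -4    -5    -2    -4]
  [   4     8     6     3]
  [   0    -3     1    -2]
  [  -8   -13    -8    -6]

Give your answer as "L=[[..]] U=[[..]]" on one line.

L=[[1,0,0,0],[-1,1,0,0],[0,-1,1,0],[2,-1,0,1]] U=[[-4,-5,-2,-4],[0,3,4,-1],[0,0,5,-3],[0,0,0,1]]

  row1 -= -1·row0 → [0,3,4,-1]
  row2 -= 0·row0 → [0,-3,1,-2]
  row3 -= 2·row0 → [0,-3,-4,2]
  row2 -= -1·row1 → [0,0,5,-3]
  row3 -= -1·row1 → [0,0,0,1]
  row3 -= 0·row2 → [0,0,0,1]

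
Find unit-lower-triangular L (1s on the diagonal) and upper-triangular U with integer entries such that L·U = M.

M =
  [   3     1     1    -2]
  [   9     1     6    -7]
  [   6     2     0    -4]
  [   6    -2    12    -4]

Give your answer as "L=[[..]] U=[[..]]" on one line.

  row1 -= 3·row0 → [0,-2,3,-1]
  row2 -= 2·row0 → [0,0,-2,0]
  row3 -= 2·row0 → [0,-4,10,0]
  row2 -= 0·row1 → [0,0,-2,0]
  row3 -= 2·row1 → [0,0,4,2]
  row3 -= -2·row2 → [0,0,0,2]

L=[[1,0,0,0],[3,1,0,0],[2,0,1,0],[2,2,-2,1]] U=[[3,1,1,-2],[0,-2,3,-1],[0,0,-2,0],[0,0,0,2]]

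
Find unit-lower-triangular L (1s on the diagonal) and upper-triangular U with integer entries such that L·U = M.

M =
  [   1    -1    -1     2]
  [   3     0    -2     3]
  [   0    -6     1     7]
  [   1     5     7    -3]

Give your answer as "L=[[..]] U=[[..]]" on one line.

  row1 -= 3·row0 → [0,3,1,-3]
  row2 -= 0·row0 → [0,-6,1,7]
  row3 -= 1·row0 → [0,6,8,-5]
  row2 -= -2·row1 → [0,0,3,1]
  row3 -= 2·row1 → [0,0,6,1]
  row3 -= 2·row2 → [0,0,0,-1]

L=[[1,0,0,0],[3,1,0,0],[0,-2,1,0],[1,2,2,1]] U=[[1,-1,-1,2],[0,3,1,-3],[0,0,3,1],[0,0,0,-1]]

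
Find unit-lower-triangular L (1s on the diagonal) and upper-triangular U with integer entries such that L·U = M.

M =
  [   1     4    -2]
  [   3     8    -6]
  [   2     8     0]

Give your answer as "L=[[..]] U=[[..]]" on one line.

  row1 -= 3·row0 → [0,-4,0]
  row2 -= 2·row0 → [0,0,4]
  row2 -= 0·row1 → [0,0,4]

L=[[1,0,0],[3,1,0],[2,0,1]] U=[[1,4,-2],[0,-4,0],[0,0,4]]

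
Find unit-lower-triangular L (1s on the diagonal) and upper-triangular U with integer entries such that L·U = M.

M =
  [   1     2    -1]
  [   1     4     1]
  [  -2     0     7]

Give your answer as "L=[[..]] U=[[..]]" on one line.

L=[[1,0,0],[1,1,0],[-2,2,1]] U=[[1,2,-1],[0,2,2],[0,0,1]]

  R1 -= 1·R0 → [0,2,2]
  R2 -= -2·R0 → [0,4,5]
  R2 -= 2·R1 → [0,0,1]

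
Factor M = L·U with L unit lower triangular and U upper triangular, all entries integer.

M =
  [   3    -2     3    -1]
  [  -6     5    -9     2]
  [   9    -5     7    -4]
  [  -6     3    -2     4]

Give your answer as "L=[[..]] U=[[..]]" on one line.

  row1 -= -2·row0 → [0,1,-3,0]
  row2 -= 3·row0 → [0,1,-2,-1]
  row3 -= -2·row0 → [0,-1,4,2]
  row2 -= 1·row1 → [0,0,1,-1]
  row3 -= -1·row1 → [0,0,1,2]
  row3 -= 1·row2 → [0,0,0,3]

L=[[1,0,0,0],[-2,1,0,0],[3,1,1,0],[-2,-1,1,1]] U=[[3,-2,3,-1],[0,1,-3,0],[0,0,1,-1],[0,0,0,3]]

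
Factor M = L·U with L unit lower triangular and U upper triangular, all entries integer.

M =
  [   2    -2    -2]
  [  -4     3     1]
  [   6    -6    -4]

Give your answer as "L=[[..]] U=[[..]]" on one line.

  row1 -= -2·row0 → [0,-1,-3]
  row2 -= 3·row0 → [0,0,2]
  row2 -= 0·row1 → [0,0,2]

L=[[1,0,0],[-2,1,0],[3,0,1]] U=[[2,-2,-2],[0,-1,-3],[0,0,2]]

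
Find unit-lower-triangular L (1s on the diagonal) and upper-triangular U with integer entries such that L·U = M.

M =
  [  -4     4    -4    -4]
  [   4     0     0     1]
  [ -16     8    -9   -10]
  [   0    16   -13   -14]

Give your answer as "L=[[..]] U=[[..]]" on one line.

  R1 -= -1·R0 → [0,4,-4,-3]
  R2 -= 4·R0 → [0,-8,7,6]
  R3 -= 0·R0 → [0,16,-13,-14]
  R2 -= -2·R1 → [0,0,-1,0]
  R3 -= 4·R1 → [0,0,3,-2]
  R3 -= -3·R2 → [0,0,0,-2]

L=[[1,0,0,0],[-1,1,0,0],[4,-2,1,0],[0,4,-3,1]] U=[[-4,4,-4,-4],[0,4,-4,-3],[0,0,-1,0],[0,0,0,-2]]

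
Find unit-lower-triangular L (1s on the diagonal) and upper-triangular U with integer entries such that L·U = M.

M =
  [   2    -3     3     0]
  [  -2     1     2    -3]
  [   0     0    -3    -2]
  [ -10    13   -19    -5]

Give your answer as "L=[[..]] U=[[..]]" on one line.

  R1 -= -1·R0 → [0,-2,5,-3]
  R2 -= 0·R0 → [0,0,-3,-2]
  R3 -= -5·R0 → [0,-2,-4,-5]
  R2 -= 0·R1 → [0,0,-3,-2]
  R3 -= 1·R1 → [0,0,-9,-2]
  R3 -= 3·R2 → [0,0,0,4]

L=[[1,0,0,0],[-1,1,0,0],[0,0,1,0],[-5,1,3,1]] U=[[2,-3,3,0],[0,-2,5,-3],[0,0,-3,-2],[0,0,0,4]]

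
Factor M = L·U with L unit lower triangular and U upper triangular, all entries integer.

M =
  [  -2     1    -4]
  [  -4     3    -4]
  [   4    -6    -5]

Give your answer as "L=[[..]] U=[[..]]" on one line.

  r1 -= 2·r0 → [0,1,4]
  r2 -= -2·r0 → [0,-4,-13]
  r2 -= -4·r1 → [0,0,3]

L=[[1,0,0],[2,1,0],[-2,-4,1]] U=[[-2,1,-4],[0,1,4],[0,0,3]]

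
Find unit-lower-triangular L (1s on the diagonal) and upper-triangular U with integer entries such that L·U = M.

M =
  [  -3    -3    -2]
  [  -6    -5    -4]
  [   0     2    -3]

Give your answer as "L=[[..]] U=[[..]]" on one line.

L=[[1,0,0],[2,1,0],[0,2,1]] U=[[-3,-3,-2],[0,1,0],[0,0,-3]]

  r1 -= 2·r0 → [0,1,0]
  r2 -= 0·r0 → [0,2,-3]
  r2 -= 2·r1 → [0,0,-3]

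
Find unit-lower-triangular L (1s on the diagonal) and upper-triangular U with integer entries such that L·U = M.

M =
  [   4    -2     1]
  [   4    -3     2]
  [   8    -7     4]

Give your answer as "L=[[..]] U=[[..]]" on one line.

  r1 -= 1·r0 → [0,-1,1]
  r2 -= 2·r0 → [0,-3,2]
  r2 -= 3·r1 → [0,0,-1]

L=[[1,0,0],[1,1,0],[2,3,1]] U=[[4,-2,1],[0,-1,1],[0,0,-1]]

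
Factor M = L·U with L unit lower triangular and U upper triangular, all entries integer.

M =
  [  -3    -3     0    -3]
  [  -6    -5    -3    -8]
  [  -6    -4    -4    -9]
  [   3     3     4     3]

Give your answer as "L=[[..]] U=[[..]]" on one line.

L=[[1,0,0,0],[2,1,0,0],[2,2,1,0],[-1,0,2,1]] U=[[-3,-3,0,-3],[0,1,-3,-2],[0,0,2,1],[0,0,0,-2]]

  R1 -= 2·R0 → [0,1,-3,-2]
  R2 -= 2·R0 → [0,2,-4,-3]
  R3 -= -1·R0 → [0,0,4,0]
  R2 -= 2·R1 → [0,0,2,1]
  R3 -= 0·R1 → [0,0,4,0]
  R3 -= 2·R2 → [0,0,0,-2]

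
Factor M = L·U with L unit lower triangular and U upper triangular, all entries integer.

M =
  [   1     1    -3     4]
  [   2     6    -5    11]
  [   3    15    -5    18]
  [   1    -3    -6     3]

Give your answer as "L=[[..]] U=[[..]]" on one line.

L=[[1,0,0,0],[2,1,0,0],[3,3,1,0],[1,-1,-2,1]] U=[[1,1,-3,4],[0,4,1,3],[0,0,1,-3],[0,0,0,-4]]

  R1 -= 2·R0 → [0,4,1,3]
  R2 -= 3·R0 → [0,12,4,6]
  R3 -= 1·R0 → [0,-4,-3,-1]
  R2 -= 3·R1 → [0,0,1,-3]
  R3 -= -1·R1 → [0,0,-2,2]
  R3 -= -2·R2 → [0,0,0,-4]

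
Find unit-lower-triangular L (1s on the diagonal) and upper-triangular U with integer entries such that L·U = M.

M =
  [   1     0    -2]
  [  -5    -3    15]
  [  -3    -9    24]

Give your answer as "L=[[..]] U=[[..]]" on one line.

  r1 -= -5·r0 → [0,-3,5]
  r2 -= -3·r0 → [0,-9,18]
  r2 -= 3·r1 → [0,0,3]

L=[[1,0,0],[-5,1,0],[-3,3,1]] U=[[1,0,-2],[0,-3,5],[0,0,3]]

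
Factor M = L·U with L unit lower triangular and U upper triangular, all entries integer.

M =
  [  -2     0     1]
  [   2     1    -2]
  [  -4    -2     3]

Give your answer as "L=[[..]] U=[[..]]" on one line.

  r1 -= -1·r0 → [0,1,-1]
  r2 -= 2·r0 → [0,-2,1]
  r2 -= -2·r1 → [0,0,-1]

L=[[1,0,0],[-1,1,0],[2,-2,1]] U=[[-2,0,1],[0,1,-1],[0,0,-1]]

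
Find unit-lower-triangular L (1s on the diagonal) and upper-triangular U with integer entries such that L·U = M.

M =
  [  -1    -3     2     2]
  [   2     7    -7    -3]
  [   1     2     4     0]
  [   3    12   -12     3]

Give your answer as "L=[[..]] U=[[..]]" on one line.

L=[[1,0,0,0],[-2,1,0,0],[-1,-1,1,0],[-3,3,1,1]] U=[[-1,-3,2,2],[0,1,-3,1],[0,0,3,3],[0,0,0,3]]

  r1 -= -2·r0 → [0,1,-3,1]
  r2 -= -1·r0 → [0,-1,6,2]
  r3 -= -3·r0 → [0,3,-6,9]
  r2 -= -1·r1 → [0,0,3,3]
  r3 -= 3·r1 → [0,0,3,6]
  r3 -= 1·r2 → [0,0,0,3]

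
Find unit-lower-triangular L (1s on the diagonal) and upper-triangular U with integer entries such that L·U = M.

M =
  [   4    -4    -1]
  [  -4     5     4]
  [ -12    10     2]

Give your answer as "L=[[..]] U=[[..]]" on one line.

  R1 -= -1·R0 → [0,1,3]
  R2 -= -3·R0 → [0,-2,-1]
  R2 -= -2·R1 → [0,0,5]

L=[[1,0,0],[-1,1,0],[-3,-2,1]] U=[[4,-4,-1],[0,1,3],[0,0,5]]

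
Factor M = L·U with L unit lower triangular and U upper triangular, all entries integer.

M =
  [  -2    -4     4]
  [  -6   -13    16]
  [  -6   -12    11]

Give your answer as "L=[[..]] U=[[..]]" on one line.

L=[[1,0,0],[3,1,0],[3,0,1]] U=[[-2,-4,4],[0,-1,4],[0,0,-1]]

  r1 -= 3·r0 → [0,-1,4]
  r2 -= 3·r0 → [0,0,-1]
  r2 -= 0·r1 → [0,0,-1]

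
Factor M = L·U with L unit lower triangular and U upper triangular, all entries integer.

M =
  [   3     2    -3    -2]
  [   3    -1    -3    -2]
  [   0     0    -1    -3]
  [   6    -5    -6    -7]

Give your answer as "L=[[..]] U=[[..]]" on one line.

L=[[1,0,0,0],[1,1,0,0],[0,0,1,0],[2,3,0,1]] U=[[3,2,-3,-2],[0,-3,0,0],[0,0,-1,-3],[0,0,0,-3]]

  R1 -= 1·R0 → [0,-3,0,0]
  R2 -= 0·R0 → [0,0,-1,-3]
  R3 -= 2·R0 → [0,-9,0,-3]
  R2 -= 0·R1 → [0,0,-1,-3]
  R3 -= 3·R1 → [0,0,0,-3]
  R3 -= 0·R2 → [0,0,0,-3]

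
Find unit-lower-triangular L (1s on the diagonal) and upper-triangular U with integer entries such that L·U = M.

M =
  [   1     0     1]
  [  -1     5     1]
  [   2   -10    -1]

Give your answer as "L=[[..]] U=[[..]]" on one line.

L=[[1,0,0],[-1,1,0],[2,-2,1]] U=[[1,0,1],[0,5,2],[0,0,1]]

  R1 -= -1·R0 → [0,5,2]
  R2 -= 2·R0 → [0,-10,-3]
  R2 -= -2·R1 → [0,0,1]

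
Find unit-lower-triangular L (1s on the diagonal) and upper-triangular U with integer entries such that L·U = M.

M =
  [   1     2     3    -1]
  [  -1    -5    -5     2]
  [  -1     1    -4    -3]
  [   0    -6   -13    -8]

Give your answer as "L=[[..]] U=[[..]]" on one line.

L=[[1,0,0,0],[-1,1,0,0],[-1,-1,1,0],[0,2,3,1]] U=[[1,2,3,-1],[0,-3,-2,1],[0,0,-3,-3],[0,0,0,-1]]

  r1 -= -1·r0 → [0,-3,-2,1]
  r2 -= -1·r0 → [0,3,-1,-4]
  r3 -= 0·r0 → [0,-6,-13,-8]
  r2 -= -1·r1 → [0,0,-3,-3]
  r3 -= 2·r1 → [0,0,-9,-10]
  r3 -= 3·r2 → [0,0,0,-1]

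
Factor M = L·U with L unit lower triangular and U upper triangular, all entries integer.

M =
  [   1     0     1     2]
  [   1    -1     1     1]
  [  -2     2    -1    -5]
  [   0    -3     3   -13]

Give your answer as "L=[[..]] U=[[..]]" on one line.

L=[[1,0,0,0],[1,1,0,0],[-2,-2,1,0],[0,3,3,1]] U=[[1,0,1,2],[0,-1,0,-1],[0,0,1,-3],[0,0,0,-1]]

  row1 -= 1·row0 → [0,-1,0,-1]
  row2 -= -2·row0 → [0,2,1,-1]
  row3 -= 0·row0 → [0,-3,3,-13]
  row2 -= -2·row1 → [0,0,1,-3]
  row3 -= 3·row1 → [0,0,3,-10]
  row3 -= 3·row2 → [0,0,0,-1]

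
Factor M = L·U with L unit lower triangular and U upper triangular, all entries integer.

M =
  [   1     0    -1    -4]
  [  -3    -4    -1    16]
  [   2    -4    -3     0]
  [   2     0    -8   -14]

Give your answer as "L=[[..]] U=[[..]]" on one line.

  R1 -= -3·R0 → [0,-4,-4,4]
  R2 -= 2·R0 → [0,-4,-1,8]
  R3 -= 2·R0 → [0,0,-6,-6]
  R2 -= 1·R1 → [0,0,3,4]
  R3 -= 0·R1 → [0,0,-6,-6]
  R3 -= -2·R2 → [0,0,0,2]

L=[[1,0,0,0],[-3,1,0,0],[2,1,1,0],[2,0,-2,1]] U=[[1,0,-1,-4],[0,-4,-4,4],[0,0,3,4],[0,0,0,2]]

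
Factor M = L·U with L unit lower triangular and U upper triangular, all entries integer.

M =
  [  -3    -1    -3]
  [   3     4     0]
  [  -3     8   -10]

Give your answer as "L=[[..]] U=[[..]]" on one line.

  row1 -= -1·row0 → [0,3,-3]
  row2 -= 1·row0 → [0,9,-7]
  row2 -= 3·row1 → [0,0,2]

L=[[1,0,0],[-1,1,0],[1,3,1]] U=[[-3,-1,-3],[0,3,-3],[0,0,2]]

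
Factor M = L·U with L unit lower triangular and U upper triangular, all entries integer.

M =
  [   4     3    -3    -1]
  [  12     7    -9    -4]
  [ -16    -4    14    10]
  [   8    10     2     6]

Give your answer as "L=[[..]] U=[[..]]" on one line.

  r1 -= 3·r0 → [0,-2,0,-1]
  r2 -= -4·r0 → [0,8,2,6]
  r3 -= 2·r0 → [0,4,8,8]
  r2 -= -4·r1 → [0,0,2,2]
  r3 -= -2·r1 → [0,0,8,6]
  r3 -= 4·r2 → [0,0,0,-2]

L=[[1,0,0,0],[3,1,0,0],[-4,-4,1,0],[2,-2,4,1]] U=[[4,3,-3,-1],[0,-2,0,-1],[0,0,2,2],[0,0,0,-2]]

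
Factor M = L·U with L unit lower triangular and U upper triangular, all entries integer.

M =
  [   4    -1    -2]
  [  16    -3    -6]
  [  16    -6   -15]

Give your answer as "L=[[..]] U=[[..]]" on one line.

L=[[1,0,0],[4,1,0],[4,-2,1]] U=[[4,-1,-2],[0,1,2],[0,0,-3]]

  r1 -= 4·r0 → [0,1,2]
  r2 -= 4·r0 → [0,-2,-7]
  r2 -= -2·r1 → [0,0,-3]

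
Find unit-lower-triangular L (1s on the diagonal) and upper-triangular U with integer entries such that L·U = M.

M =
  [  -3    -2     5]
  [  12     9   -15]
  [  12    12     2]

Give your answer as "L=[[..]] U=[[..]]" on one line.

  row1 -= -4·row0 → [0,1,5]
  row2 -= -4·row0 → [0,4,22]
  row2 -= 4·row1 → [0,0,2]

L=[[1,0,0],[-4,1,0],[-4,4,1]] U=[[-3,-2,5],[0,1,5],[0,0,2]]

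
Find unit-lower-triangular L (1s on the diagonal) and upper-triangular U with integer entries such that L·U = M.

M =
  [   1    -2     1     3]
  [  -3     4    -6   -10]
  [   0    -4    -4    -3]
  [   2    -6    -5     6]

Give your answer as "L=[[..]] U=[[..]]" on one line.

L=[[1,0,0,0],[-3,1,0,0],[0,2,1,0],[2,1,-2,1]] U=[[1,-2,1,3],[0,-2,-3,-1],[0,0,2,-1],[0,0,0,-1]]

  R1 -= -3·R0 → [0,-2,-3,-1]
  R2 -= 0·R0 → [0,-4,-4,-3]
  R3 -= 2·R0 → [0,-2,-7,0]
  R2 -= 2·R1 → [0,0,2,-1]
  R3 -= 1·R1 → [0,0,-4,1]
  R3 -= -2·R2 → [0,0,0,-1]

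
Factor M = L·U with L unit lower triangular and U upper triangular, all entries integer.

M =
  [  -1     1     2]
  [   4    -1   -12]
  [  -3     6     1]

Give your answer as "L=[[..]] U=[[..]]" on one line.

L=[[1,0,0],[-4,1,0],[3,1,1]] U=[[-1,1,2],[0,3,-4],[0,0,-1]]

  row1 -= -4·row0 → [0,3,-4]
  row2 -= 3·row0 → [0,3,-5]
  row2 -= 1·row1 → [0,0,-1]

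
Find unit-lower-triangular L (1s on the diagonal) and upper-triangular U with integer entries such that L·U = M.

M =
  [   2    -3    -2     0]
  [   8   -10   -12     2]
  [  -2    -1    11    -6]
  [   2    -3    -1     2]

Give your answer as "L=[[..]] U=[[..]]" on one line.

L=[[1,0,0,0],[4,1,0,0],[-1,-2,1,0],[1,0,1,1]] U=[[2,-3,-2,0],[0,2,-4,2],[0,0,1,-2],[0,0,0,4]]

  R1 -= 4·R0 → [0,2,-4,2]
  R2 -= -1·R0 → [0,-4,9,-6]
  R3 -= 1·R0 → [0,0,1,2]
  R2 -= -2·R1 → [0,0,1,-2]
  R3 -= 0·R1 → [0,0,1,2]
  R3 -= 1·R2 → [0,0,0,4]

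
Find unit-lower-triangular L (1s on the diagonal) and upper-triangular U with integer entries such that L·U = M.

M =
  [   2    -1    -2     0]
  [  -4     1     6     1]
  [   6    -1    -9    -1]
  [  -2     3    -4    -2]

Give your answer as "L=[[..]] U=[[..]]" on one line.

L=[[1,0,0,0],[-2,1,0,0],[3,-2,1,0],[-1,-2,-2,1]] U=[[2,-1,-2,0],[0,-1,2,1],[0,0,1,1],[0,0,0,2]]

  row1 -= -2·row0 → [0,-1,2,1]
  row2 -= 3·row0 → [0,2,-3,-1]
  row3 -= -1·row0 → [0,2,-6,-2]
  row2 -= -2·row1 → [0,0,1,1]
  row3 -= -2·row1 → [0,0,-2,0]
  row3 -= -2·row2 → [0,0,0,2]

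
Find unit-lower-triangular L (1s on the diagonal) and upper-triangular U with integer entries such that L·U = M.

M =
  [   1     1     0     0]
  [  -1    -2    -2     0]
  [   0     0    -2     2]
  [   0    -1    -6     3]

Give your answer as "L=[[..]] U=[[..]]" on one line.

  R1 -= -1·R0 → [0,-1,-2,0]
  R2 -= 0·R0 → [0,0,-2,2]
  R3 -= 0·R0 → [0,-1,-6,3]
  R2 -= 0·R1 → [0,0,-2,2]
  R3 -= 1·R1 → [0,0,-4,3]
  R3 -= 2·R2 → [0,0,0,-1]

L=[[1,0,0,0],[-1,1,0,0],[0,0,1,0],[0,1,2,1]] U=[[1,1,0,0],[0,-1,-2,0],[0,0,-2,2],[0,0,0,-1]]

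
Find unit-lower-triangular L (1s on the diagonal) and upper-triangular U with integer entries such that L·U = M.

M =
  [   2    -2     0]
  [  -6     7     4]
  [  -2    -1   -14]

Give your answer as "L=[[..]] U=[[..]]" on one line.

L=[[1,0,0],[-3,1,0],[-1,-3,1]] U=[[2,-2,0],[0,1,4],[0,0,-2]]

  r1 -= -3·r0 → [0,1,4]
  r2 -= -1·r0 → [0,-3,-14]
  r2 -= -3·r1 → [0,0,-2]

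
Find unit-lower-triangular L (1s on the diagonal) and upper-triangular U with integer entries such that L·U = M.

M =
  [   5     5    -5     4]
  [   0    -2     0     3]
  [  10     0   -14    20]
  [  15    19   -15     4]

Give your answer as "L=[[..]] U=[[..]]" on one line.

L=[[1,0,0,0],[0,1,0,0],[2,5,1,0],[3,-2,0,1]] U=[[5,5,-5,4],[0,-2,0,3],[0,0,-4,-3],[0,0,0,-2]]

  R1 -= 0·R0 → [0,-2,0,3]
  R2 -= 2·R0 → [0,-10,-4,12]
  R3 -= 3·R0 → [0,4,0,-8]
  R2 -= 5·R1 → [0,0,-4,-3]
  R3 -= -2·R1 → [0,0,0,-2]
  R3 -= 0·R2 → [0,0,0,-2]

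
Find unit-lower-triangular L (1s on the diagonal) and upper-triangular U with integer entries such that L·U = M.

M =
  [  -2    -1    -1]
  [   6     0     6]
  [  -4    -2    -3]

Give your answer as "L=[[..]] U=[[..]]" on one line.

  R1 -= -3·R0 → [0,-3,3]
  R2 -= 2·R0 → [0,0,-1]
  R2 -= 0·R1 → [0,0,-1]

L=[[1,0,0],[-3,1,0],[2,0,1]] U=[[-2,-1,-1],[0,-3,3],[0,0,-1]]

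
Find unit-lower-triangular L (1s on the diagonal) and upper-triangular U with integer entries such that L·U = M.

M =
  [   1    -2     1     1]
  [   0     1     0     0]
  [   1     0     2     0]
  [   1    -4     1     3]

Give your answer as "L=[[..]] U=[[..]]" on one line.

L=[[1,0,0,0],[0,1,0,0],[1,2,1,0],[1,-2,0,1]] U=[[1,-2,1,1],[0,1,0,0],[0,0,1,-1],[0,0,0,2]]

  R1 -= 0·R0 → [0,1,0,0]
  R2 -= 1·R0 → [0,2,1,-1]
  R3 -= 1·R0 → [0,-2,0,2]
  R2 -= 2·R1 → [0,0,1,-1]
  R3 -= -2·R1 → [0,0,0,2]
  R3 -= 0·R2 → [0,0,0,2]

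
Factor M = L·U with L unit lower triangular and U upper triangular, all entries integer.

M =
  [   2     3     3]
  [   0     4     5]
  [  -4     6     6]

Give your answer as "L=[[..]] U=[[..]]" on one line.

L=[[1,0,0],[0,1,0],[-2,3,1]] U=[[2,3,3],[0,4,5],[0,0,-3]]

  r1 -= 0·r0 → [0,4,5]
  r2 -= -2·r0 → [0,12,12]
  r2 -= 3·r1 → [0,0,-3]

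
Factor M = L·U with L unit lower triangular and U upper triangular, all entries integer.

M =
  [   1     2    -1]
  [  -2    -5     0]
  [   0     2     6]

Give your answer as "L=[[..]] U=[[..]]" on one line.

  R1 -= -2·R0 → [0,-1,-2]
  R2 -= 0·R0 → [0,2,6]
  R2 -= -2·R1 → [0,0,2]

L=[[1,0,0],[-2,1,0],[0,-2,1]] U=[[1,2,-1],[0,-1,-2],[0,0,2]]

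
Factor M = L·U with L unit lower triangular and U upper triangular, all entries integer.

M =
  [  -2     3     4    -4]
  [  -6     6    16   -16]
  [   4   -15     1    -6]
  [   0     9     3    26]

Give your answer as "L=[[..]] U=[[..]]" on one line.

  R1 -= 3·R0 → [0,-3,4,-4]
  R2 -= -2·R0 → [0,-9,9,-14]
  R3 -= 0·R0 → [0,9,3,26]
  R2 -= 3·R1 → [0,0,-3,-2]
  R3 -= -3·R1 → [0,0,15,14]
  R3 -= -5·R2 → [0,0,0,4]

L=[[1,0,0,0],[3,1,0,0],[-2,3,1,0],[0,-3,-5,1]] U=[[-2,3,4,-4],[0,-3,4,-4],[0,0,-3,-2],[0,0,0,4]]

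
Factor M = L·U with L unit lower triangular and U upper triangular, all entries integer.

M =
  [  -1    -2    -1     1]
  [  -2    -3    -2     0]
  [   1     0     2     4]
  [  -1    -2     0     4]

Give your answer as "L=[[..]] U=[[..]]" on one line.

L=[[1,0,0,0],[2,1,0,0],[-1,-2,1,0],[1,0,1,1]] U=[[-1,-2,-1,1],[0,1,0,-2],[0,0,1,1],[0,0,0,2]]

  row1 -= 2·row0 → [0,1,0,-2]
  row2 -= -1·row0 → [0,-2,1,5]
  row3 -= 1·row0 → [0,0,1,3]
  row2 -= -2·row1 → [0,0,1,1]
  row3 -= 0·row1 → [0,0,1,3]
  row3 -= 1·row2 → [0,0,0,2]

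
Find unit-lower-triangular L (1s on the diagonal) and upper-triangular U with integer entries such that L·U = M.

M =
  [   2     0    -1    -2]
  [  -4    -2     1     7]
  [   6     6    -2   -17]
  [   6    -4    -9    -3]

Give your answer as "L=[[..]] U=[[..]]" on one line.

  r1 -= -2·r0 → [0,-2,-1,3]
  r2 -= 3·r0 → [0,6,1,-11]
  r3 -= 3·r0 → [0,-4,-6,3]
  r2 -= -3·r1 → [0,0,-2,-2]
  r3 -= 2·r1 → [0,0,-4,-3]
  r3 -= 2·r2 → [0,0,0,1]

L=[[1,0,0,0],[-2,1,0,0],[3,-3,1,0],[3,2,2,1]] U=[[2,0,-1,-2],[0,-2,-1,3],[0,0,-2,-2],[0,0,0,1]]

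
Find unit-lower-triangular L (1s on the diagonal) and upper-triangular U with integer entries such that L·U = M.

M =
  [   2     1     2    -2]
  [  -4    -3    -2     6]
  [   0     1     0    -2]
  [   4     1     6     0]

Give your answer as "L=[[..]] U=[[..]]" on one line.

  R1 -= -2·R0 → [0,-1,2,2]
  R2 -= 0·R0 → [0,1,0,-2]
  R3 -= 2·R0 → [0,-1,2,4]
  R2 -= -1·R1 → [0,0,2,0]
  R3 -= 1·R1 → [0,0,0,2]
  R3 -= 0·R2 → [0,0,0,2]

L=[[1,0,0,0],[-2,1,0,0],[0,-1,1,0],[2,1,0,1]] U=[[2,1,2,-2],[0,-1,2,2],[0,0,2,0],[0,0,0,2]]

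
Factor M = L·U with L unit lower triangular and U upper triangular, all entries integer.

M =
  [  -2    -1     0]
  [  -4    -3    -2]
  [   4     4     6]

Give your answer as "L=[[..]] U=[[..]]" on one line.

  R1 -= 2·R0 → [0,-1,-2]
  R2 -= -2·R0 → [0,2,6]
  R2 -= -2·R1 → [0,0,2]

L=[[1,0,0],[2,1,0],[-2,-2,1]] U=[[-2,-1,0],[0,-1,-2],[0,0,2]]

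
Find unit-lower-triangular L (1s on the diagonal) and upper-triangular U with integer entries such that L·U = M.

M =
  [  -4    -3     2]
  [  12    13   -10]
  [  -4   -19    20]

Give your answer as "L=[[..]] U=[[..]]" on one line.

  R1 -= -3·R0 → [0,4,-4]
  R2 -= 1·R0 → [0,-16,18]
  R2 -= -4·R1 → [0,0,2]

L=[[1,0,0],[-3,1,0],[1,-4,1]] U=[[-4,-3,2],[0,4,-4],[0,0,2]]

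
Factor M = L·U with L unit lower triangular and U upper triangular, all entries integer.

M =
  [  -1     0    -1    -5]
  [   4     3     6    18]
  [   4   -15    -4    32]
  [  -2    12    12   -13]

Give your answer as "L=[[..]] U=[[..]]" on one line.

L=[[1,0,0,0],[-4,1,0,0],[-4,-5,1,0],[2,4,3,1]] U=[[-1,0,-1,-5],[0,3,2,-2],[0,0,2,2],[0,0,0,-1]]

  R1 -= -4·R0 → [0,3,2,-2]
  R2 -= -4·R0 → [0,-15,-8,12]
  R3 -= 2·R0 → [0,12,14,-3]
  R2 -= -5·R1 → [0,0,2,2]
  R3 -= 4·R1 → [0,0,6,5]
  R3 -= 3·R2 → [0,0,0,-1]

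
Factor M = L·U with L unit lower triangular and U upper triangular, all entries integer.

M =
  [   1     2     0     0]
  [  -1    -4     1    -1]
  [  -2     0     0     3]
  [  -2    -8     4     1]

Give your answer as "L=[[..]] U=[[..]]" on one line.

L=[[1,0,0,0],[-1,1,0,0],[-2,-2,1,0],[-2,2,1,1]] U=[[1,2,0,0],[0,-2,1,-1],[0,0,2,1],[0,0,0,2]]

  R1 -= -1·R0 → [0,-2,1,-1]
  R2 -= -2·R0 → [0,4,0,3]
  R3 -= -2·R0 → [0,-4,4,1]
  R2 -= -2·R1 → [0,0,2,1]
  R3 -= 2·R1 → [0,0,2,3]
  R3 -= 1·R2 → [0,0,0,2]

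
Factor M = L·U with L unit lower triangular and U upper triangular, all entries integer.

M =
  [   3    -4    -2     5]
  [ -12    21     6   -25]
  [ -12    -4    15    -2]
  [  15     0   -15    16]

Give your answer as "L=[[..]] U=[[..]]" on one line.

L=[[1,0,0,0],[-4,1,0,0],[-4,-4,1,0],[5,4,-3,1]] U=[[3,-4,-2,5],[0,5,-2,-5],[0,0,-1,-2],[0,0,0,5]]

  R1 -= -4·R0 → [0,5,-2,-5]
  R2 -= -4·R0 → [0,-20,7,18]
  R3 -= 5·R0 → [0,20,-5,-9]
  R2 -= -4·R1 → [0,0,-1,-2]
  R3 -= 4·R1 → [0,0,3,11]
  R3 -= -3·R2 → [0,0,0,5]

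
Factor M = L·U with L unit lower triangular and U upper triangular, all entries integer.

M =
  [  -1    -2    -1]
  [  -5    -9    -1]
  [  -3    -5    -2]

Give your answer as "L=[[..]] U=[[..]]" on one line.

  r1 -= 5·r0 → [0,1,4]
  r2 -= 3·r0 → [0,1,1]
  r2 -= 1·r1 → [0,0,-3]

L=[[1,0,0],[5,1,0],[3,1,1]] U=[[-1,-2,-1],[0,1,4],[0,0,-3]]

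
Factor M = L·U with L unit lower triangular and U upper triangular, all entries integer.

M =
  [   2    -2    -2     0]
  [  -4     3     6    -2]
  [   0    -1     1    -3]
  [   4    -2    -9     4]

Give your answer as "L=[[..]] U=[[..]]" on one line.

  row1 -= -2·row0 → [0,-1,2,-2]
  row2 -= 0·row0 → [0,-1,1,-3]
  row3 -= 2·row0 → [0,2,-5,4]
  row2 -= 1·row1 → [0,0,-1,-1]
  row3 -= -2·row1 → [0,0,-1,0]
  row3 -= 1·row2 → [0,0,0,1]

L=[[1,0,0,0],[-2,1,0,0],[0,1,1,0],[2,-2,1,1]] U=[[2,-2,-2,0],[0,-1,2,-2],[0,0,-1,-1],[0,0,0,1]]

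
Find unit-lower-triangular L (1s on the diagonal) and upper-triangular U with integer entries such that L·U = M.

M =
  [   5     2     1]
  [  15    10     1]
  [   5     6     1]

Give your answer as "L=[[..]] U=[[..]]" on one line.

  r1 -= 3·r0 → [0,4,-2]
  r2 -= 1·r0 → [0,4,0]
  r2 -= 1·r1 → [0,0,2]

L=[[1,0,0],[3,1,0],[1,1,1]] U=[[5,2,1],[0,4,-2],[0,0,2]]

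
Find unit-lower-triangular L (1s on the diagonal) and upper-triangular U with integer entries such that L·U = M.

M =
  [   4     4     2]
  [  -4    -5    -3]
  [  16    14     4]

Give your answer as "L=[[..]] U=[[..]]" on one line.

L=[[1,0,0],[-1,1,0],[4,2,1]] U=[[4,4,2],[0,-1,-1],[0,0,-2]]

  R1 -= -1·R0 → [0,-1,-1]
  R2 -= 4·R0 → [0,-2,-4]
  R2 -= 2·R1 → [0,0,-2]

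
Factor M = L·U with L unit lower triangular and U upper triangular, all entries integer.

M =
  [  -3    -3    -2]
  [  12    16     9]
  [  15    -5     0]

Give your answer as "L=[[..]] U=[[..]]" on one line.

L=[[1,0,0],[-4,1,0],[-5,-5,1]] U=[[-3,-3,-2],[0,4,1],[0,0,-5]]

  r1 -= -4·r0 → [0,4,1]
  r2 -= -5·r0 → [0,-20,-10]
  r2 -= -5·r1 → [0,0,-5]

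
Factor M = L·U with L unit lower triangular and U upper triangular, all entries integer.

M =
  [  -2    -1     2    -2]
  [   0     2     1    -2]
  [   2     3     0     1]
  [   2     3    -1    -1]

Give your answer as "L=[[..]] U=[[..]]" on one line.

L=[[1,0,0,0],[0,1,0,0],[-1,1,1,0],[-1,1,0,1]] U=[[-2,-1,2,-2],[0,2,1,-2],[0,0,1,1],[0,0,0,-1]]

  R1 -= 0·R0 → [0,2,1,-2]
  R2 -= -1·R0 → [0,2,2,-1]
  R3 -= -1·R0 → [0,2,1,-3]
  R2 -= 1·R1 → [0,0,1,1]
  R3 -= 1·R1 → [0,0,0,-1]
  R3 -= 0·R2 → [0,0,0,-1]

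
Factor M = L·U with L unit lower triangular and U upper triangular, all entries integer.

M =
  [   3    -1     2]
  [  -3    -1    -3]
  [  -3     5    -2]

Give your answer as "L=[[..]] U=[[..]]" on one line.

  r1 -= -1·r0 → [0,-2,-1]
  r2 -= -1·r0 → [0,4,0]
  r2 -= -2·r1 → [0,0,-2]

L=[[1,0,0],[-1,1,0],[-1,-2,1]] U=[[3,-1,2],[0,-2,-1],[0,0,-2]]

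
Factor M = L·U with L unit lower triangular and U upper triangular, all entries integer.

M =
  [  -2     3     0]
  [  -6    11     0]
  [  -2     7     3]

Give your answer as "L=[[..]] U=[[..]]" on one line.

  R1 -= 3·R0 → [0,2,0]
  R2 -= 1·R0 → [0,4,3]
  R2 -= 2·R1 → [0,0,3]

L=[[1,0,0],[3,1,0],[1,2,1]] U=[[-2,3,0],[0,2,0],[0,0,3]]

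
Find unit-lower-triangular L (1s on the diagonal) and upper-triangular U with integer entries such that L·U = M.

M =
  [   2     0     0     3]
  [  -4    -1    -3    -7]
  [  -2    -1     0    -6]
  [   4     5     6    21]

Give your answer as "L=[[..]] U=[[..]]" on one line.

L=[[1,0,0,0],[-2,1,0,0],[-1,1,1,0],[2,-5,-3,1]] U=[[2,0,0,3],[0,-1,-3,-1],[0,0,3,-2],[0,0,0,4]]

  row1 -= -2·row0 → [0,-1,-3,-1]
  row2 -= -1·row0 → [0,-1,0,-3]
  row3 -= 2·row0 → [0,5,6,15]
  row2 -= 1·row1 → [0,0,3,-2]
  row3 -= -5·row1 → [0,0,-9,10]
  row3 -= -3·row2 → [0,0,0,4]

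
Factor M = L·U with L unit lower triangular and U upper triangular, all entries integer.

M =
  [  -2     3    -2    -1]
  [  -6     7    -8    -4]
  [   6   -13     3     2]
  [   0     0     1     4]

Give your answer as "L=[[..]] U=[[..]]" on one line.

  R1 -= 3·R0 → [0,-2,-2,-1]
  R2 -= -3·R0 → [0,-4,-3,-1]
  R3 -= 0·R0 → [0,0,1,4]
  R2 -= 2·R1 → [0,0,1,1]
  R3 -= 0·R1 → [0,0,1,4]
  R3 -= 1·R2 → [0,0,0,3]

L=[[1,0,0,0],[3,1,0,0],[-3,2,1,0],[0,0,1,1]] U=[[-2,3,-2,-1],[0,-2,-2,-1],[0,0,1,1],[0,0,0,3]]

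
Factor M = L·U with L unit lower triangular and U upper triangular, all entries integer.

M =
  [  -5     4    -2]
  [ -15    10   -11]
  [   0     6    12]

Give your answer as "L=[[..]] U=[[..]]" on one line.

  r1 -= 3·r0 → [0,-2,-5]
  r2 -= 0·r0 → [0,6,12]
  r2 -= -3·r1 → [0,0,-3]

L=[[1,0,0],[3,1,0],[0,-3,1]] U=[[-5,4,-2],[0,-2,-5],[0,0,-3]]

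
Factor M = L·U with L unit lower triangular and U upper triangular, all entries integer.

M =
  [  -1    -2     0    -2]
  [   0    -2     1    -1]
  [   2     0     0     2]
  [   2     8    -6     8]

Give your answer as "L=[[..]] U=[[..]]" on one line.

  R1 -= 0·R0 → [0,-2,1,-1]
  R2 -= -2·R0 → [0,-4,0,-2]
  R3 -= -2·R0 → [0,4,-6,4]
  R2 -= 2·R1 → [0,0,-2,0]
  R3 -= -2·R1 → [0,0,-4,2]
  R3 -= 2·R2 → [0,0,0,2]

L=[[1,0,0,0],[0,1,0,0],[-2,2,1,0],[-2,-2,2,1]] U=[[-1,-2,0,-2],[0,-2,1,-1],[0,0,-2,0],[0,0,0,2]]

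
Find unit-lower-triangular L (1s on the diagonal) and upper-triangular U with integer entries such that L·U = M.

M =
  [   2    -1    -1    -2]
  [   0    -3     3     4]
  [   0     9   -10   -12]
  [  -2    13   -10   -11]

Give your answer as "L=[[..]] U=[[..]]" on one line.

  R1 -= 0·R0 → [0,-3,3,4]
  R2 -= 0·R0 → [0,9,-10,-12]
  R3 -= -1·R0 → [0,12,-11,-13]
  R2 -= -3·R1 → [0,0,-1,0]
  R3 -= -4·R1 → [0,0,1,3]
  R3 -= -1·R2 → [0,0,0,3]

L=[[1,0,0,0],[0,1,0,0],[0,-3,1,0],[-1,-4,-1,1]] U=[[2,-1,-1,-2],[0,-3,3,4],[0,0,-1,0],[0,0,0,3]]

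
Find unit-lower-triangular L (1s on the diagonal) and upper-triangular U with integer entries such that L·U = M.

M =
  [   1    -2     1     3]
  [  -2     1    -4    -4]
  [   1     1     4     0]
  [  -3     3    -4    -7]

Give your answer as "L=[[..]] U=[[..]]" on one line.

L=[[1,0,0,0],[-2,1,0,0],[1,-1,1,0],[-3,1,1,1]] U=[[1,-2,1,3],[0,-3,-2,2],[0,0,1,-1],[0,0,0,1]]

  r1 -= -2·r0 → [0,-3,-2,2]
  r2 -= 1·r0 → [0,3,3,-3]
  r3 -= -3·r0 → [0,-3,-1,2]
  r2 -= -1·r1 → [0,0,1,-1]
  r3 -= 1·r1 → [0,0,1,0]
  r3 -= 1·r2 → [0,0,0,1]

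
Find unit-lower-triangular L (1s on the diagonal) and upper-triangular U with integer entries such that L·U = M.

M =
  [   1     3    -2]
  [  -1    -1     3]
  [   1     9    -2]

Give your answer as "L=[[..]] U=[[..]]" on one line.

  r1 -= -1·r0 → [0,2,1]
  r2 -= 1·r0 → [0,6,0]
  r2 -= 3·r1 → [0,0,-3]

L=[[1,0,0],[-1,1,0],[1,3,1]] U=[[1,3,-2],[0,2,1],[0,0,-3]]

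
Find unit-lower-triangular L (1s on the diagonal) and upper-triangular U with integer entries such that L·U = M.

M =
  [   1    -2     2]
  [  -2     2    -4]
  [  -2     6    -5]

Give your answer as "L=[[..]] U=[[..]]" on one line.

  R1 -= -2·R0 → [0,-2,0]
  R2 -= -2·R0 → [0,2,-1]
  R2 -= -1·R1 → [0,0,-1]

L=[[1,0,0],[-2,1,0],[-2,-1,1]] U=[[1,-2,2],[0,-2,0],[0,0,-1]]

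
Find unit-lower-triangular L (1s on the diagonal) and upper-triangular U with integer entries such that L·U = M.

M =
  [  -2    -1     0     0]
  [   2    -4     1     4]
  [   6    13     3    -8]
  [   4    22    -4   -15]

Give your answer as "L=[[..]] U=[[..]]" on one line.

  r1 -= -1·r0 → [0,-5,1,4]
  r2 -= -3·r0 → [0,10,3,-8]
  r3 -= -2·r0 → [0,20,-4,-15]
  r2 -= -2·r1 → [0,0,5,0]
  r3 -= -4·r1 → [0,0,0,1]
  r3 -= 0·r2 → [0,0,0,1]

L=[[1,0,0,0],[-1,1,0,0],[-3,-2,1,0],[-2,-4,0,1]] U=[[-2,-1,0,0],[0,-5,1,4],[0,0,5,0],[0,0,0,1]]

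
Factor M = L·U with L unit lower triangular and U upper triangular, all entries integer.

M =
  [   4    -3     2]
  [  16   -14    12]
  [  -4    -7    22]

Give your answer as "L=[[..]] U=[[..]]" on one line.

  R1 -= 4·R0 → [0,-2,4]
  R2 -= -1·R0 → [0,-10,24]
  R2 -= 5·R1 → [0,0,4]

L=[[1,0,0],[4,1,0],[-1,5,1]] U=[[4,-3,2],[0,-2,4],[0,0,4]]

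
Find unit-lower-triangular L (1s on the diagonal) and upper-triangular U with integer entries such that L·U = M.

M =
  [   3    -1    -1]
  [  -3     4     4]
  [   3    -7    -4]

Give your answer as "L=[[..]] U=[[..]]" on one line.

L=[[1,0,0],[-1,1,0],[1,-2,1]] U=[[3,-1,-1],[0,3,3],[0,0,3]]

  R1 -= -1·R0 → [0,3,3]
  R2 -= 1·R0 → [0,-6,-3]
  R2 -= -2·R1 → [0,0,3]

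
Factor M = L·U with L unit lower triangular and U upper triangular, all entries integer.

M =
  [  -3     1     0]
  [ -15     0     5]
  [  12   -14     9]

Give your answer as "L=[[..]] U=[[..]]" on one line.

L=[[1,0,0],[5,1,0],[-4,2,1]] U=[[-3,1,0],[0,-5,5],[0,0,-1]]

  r1 -= 5·r0 → [0,-5,5]
  r2 -= -4·r0 → [0,-10,9]
  r2 -= 2·r1 → [0,0,-1]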